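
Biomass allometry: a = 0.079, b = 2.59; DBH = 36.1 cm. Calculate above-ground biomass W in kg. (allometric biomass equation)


Formula: W = a * DBH^b  (allometric power law)
DBH^b = 36.1^2.59 = 10812.9365
W = 0.079 * 10812.9365 = 854.2 kg

854.2


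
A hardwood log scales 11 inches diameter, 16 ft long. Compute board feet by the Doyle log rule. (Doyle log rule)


Doyle: BF = (D - 4)^2 * L / 16
Adjusted diameter = 11 - 4 = 7 in
(D-4)^2 = 7^2 = 49
BF = 49 * 16 / 16 = 49 BF

49


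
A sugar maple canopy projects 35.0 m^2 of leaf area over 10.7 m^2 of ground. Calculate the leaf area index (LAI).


Formula: LAI = total leaf area / ground area  (dimensionless)
LAI = 35.0 m^2 / 10.7 m^2
LAI = 3.27

3.27


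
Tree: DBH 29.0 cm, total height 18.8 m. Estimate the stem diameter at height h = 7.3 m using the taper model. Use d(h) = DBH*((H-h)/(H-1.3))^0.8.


Taper: d(h) = DBH * ((H - h) / (H - 1.3))^0.8
Numerator = H - h = 18.8 - 7.3 = 11.5 m
Denominator = H - 1.3 = 18.8 - 1.3 = 17.5 m
Ratio = 11.5 / 17.5 = 0.65714
d = 29.0 * 0.65714^0.8 = 20.7 cm

20.7


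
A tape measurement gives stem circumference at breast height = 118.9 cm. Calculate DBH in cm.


Formula: DBH = C / pi
DBH = 118.9 / pi
pi = 3.14159...
DBH = 37.8 cm

37.8


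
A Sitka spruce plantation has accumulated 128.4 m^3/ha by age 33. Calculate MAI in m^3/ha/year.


Formula: MAI = Total Volume / Stand Age
MAI = 128.4 m^3/ha / 33 years
MAI = 3.89 m^3/ha/year

3.89


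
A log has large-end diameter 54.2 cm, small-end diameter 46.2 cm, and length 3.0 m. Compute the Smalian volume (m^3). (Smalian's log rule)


Smalian: V = (A1 + A2)/2 * L,  A = pi*(D/200)^2
A1 = pi*(54.2/200)^2 = 0.230722 m^2
A2 = pi*(46.2/200)^2 = 0.167639 m^2
V = (0.230722+0.167639)/2*3.0 = 0.5975 m^3

0.5975


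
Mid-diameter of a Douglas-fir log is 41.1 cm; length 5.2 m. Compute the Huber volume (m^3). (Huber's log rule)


Huber: V = Am * L,  Am = pi*(Dm/200)^2
Am = pi*(41.1/200)^2 = 0.13267 m^2
V = 0.13267*5.2 = 0.6899 m^3

0.6899


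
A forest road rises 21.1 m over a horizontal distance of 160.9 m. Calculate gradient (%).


Formula: Gradient = rise / run * 100
Gradient = 21.1 / 160.9 * 100 = 13.1%

13.1


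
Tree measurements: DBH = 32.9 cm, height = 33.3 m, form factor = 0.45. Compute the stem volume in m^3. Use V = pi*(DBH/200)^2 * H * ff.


Formula: V = pi * (DBH/200)^2 * H * ff
Radius = DBH/200 = 32.9/200 = 0.1645 m
Radius^2 = 0.1645^2 = 0.02706025 m^2
V = pi * 0.02706025 * 33.3 * 0.45
V = 1.274 m^3

1.274


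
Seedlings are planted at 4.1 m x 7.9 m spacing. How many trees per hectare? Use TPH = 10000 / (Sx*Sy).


Formula: TPH = 10000 m^2/ha / (spacing_x * spacing_y)
Area per tree = 4.1 m * 7.9 m = 32.39 m^2
TPH = 10000 / 32.39 = 309 trees/ha

309


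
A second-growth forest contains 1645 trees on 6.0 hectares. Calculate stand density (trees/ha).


Formula: Stand Density = N_trees / Area_ha
Density = 1645 trees / 6.0 ha
Density = 274 trees/ha

274


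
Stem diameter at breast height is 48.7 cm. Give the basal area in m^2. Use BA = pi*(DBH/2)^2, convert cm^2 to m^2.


Formula: BA = pi * (DBH/2)^2 / 10000  (cm^2 to m^2)
Radius = DBH/2 = 48.7/2 = 24.35 cm
BA = pi * 24.35^2 / 10000
   = 1862.721 cm^2 / 10000
   = 0.1863 m^2

0.1863


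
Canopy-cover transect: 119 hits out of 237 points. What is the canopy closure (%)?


Formula: Canopy closure = covered points / total points * 100
Closure = 119 / 237 * 100
Closure = 0.5021 * 100 = 50.2%

50.2


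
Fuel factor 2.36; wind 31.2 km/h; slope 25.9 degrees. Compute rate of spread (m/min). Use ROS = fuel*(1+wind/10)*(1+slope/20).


Formula: ROS = fuel * (1 + wind/10) * (1 + slope/20)
Wind factor = 1 + 31.2/10 = 4.12
Slope factor = 1 + 25.9/20 = 2.295
ROS = 2.36 * 4.12 * 2.295 = 22.31 m/min

22.31


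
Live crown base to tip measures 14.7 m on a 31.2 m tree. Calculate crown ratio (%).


Formula: Crown Ratio = (Crown Length / Total Height) * 100
CR = (14.7 m / 31.2 m) * 100
CR = 0.4712 * 100 = 47.1%

47.1


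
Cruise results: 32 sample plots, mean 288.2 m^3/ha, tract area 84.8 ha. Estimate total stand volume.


Formula: Total Volume = Mean Volume per ha * Total Area
Total Volume = 288.2 m^3/ha * 84.8 ha
Total Volume = 24439 m^3

24439


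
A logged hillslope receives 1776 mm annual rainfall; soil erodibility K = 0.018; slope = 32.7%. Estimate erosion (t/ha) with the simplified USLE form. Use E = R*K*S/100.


Formula: E = R * K * S / 100  (simplified USLE)
R * K = 1776 * 0.018 = 31.968
E = 31.968 * 32.7 / 100 = 10.45 t/ha

10.45


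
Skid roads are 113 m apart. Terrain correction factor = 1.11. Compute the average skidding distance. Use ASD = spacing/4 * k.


Formula: ASD = (spacing / 4) * correction
Uncorrected distance = spacing / 4 = 113 / 4 = 28.25 m
ASD = 28.25 * 1.11 = 31 m

31


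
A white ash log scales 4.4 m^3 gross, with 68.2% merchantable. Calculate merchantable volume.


Formula: MV = V_total * (merchantable_pct / 100)
Merchantable fraction = 68.2% / 100 = 0.682
MV = 4.4 m^3 * 0.682 = 3.001 m^3

3.001


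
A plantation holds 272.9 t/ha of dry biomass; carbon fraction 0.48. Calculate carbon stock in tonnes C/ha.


Formula: Carbon Stock = Biomass * Carbon Fraction
C = 272.9 t/ha * 0.48
C = 131.0 t C/ha

131.0


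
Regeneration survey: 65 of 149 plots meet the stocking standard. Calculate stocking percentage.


Formula: Stocking % = stocked plots / total plots * 100
Stocking = 65 / 149 * 100
Stocking = 0.4362 * 100 = 43.6%

43.6


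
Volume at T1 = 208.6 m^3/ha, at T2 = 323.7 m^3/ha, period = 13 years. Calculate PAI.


Formula: PAI = (V_T2 - V_T1) / (T2 - T1)
Volume increment = 323.7 - 208.6 = 115.1 m^3/ha
PAI = 115.1 / 13 = 8.85 m^3/ha/year

8.85


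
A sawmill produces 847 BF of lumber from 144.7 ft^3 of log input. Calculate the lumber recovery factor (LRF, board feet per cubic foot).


Formula: LRF = Lumber Output (BF) / Log Input (ft^3)
LRF = 847 BF / 144.7 ft^3
LRF = 5.85 BF/ft^3

5.85


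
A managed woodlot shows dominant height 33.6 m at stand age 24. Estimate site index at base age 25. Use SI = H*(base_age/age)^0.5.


Formula: SI = H_dom * (base_age / age)^0.5
Age ratio = 25 / 24 = 1.04167
sqrt(age_ratio) = 1.02062
SI = 33.6 * 1.02062 = 34.3 m

34.3


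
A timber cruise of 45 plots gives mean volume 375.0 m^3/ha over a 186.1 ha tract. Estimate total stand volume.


Formula: Total Volume = Mean Volume per ha * Total Area
Total Volume = 375.0 m^3/ha * 186.1 ha
Total Volume = 69788 m^3

69788


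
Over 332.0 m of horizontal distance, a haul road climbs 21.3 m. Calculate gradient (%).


Formula: Gradient = rise / run * 100
Gradient = 21.3 / 332.0 * 100 = 6.4%

6.4


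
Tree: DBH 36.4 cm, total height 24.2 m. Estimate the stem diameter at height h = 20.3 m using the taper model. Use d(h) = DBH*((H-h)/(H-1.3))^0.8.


Taper: d(h) = DBH * ((H - h) / (H - 1.3))^0.8
Numerator = H - h = 24.2 - 20.3 = 3.9 m
Denominator = H - 1.3 = 24.2 - 1.3 = 22.9 m
Ratio = 3.9 / 22.9 = 0.17031
d = 36.4 * 0.17031^0.8 = 8.8 cm

8.8


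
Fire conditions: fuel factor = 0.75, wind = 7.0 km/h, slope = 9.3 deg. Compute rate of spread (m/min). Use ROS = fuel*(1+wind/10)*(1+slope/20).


Formula: ROS = fuel * (1 + wind/10) * (1 + slope/20)
Wind factor = 1 + 7.0/10 = 1.7
Slope factor = 1 + 9.3/20 = 1.465
ROS = 0.75 * 1.7 * 1.465 = 1.87 m/min

1.87


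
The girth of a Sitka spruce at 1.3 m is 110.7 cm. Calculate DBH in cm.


Formula: DBH = C / pi
DBH = 110.7 / pi
pi = 3.14159...
DBH = 35.2 cm

35.2


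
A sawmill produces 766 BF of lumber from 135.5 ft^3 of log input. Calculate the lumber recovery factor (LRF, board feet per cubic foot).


Formula: LRF = Lumber Output (BF) / Log Input (ft^3)
LRF = 766 BF / 135.5 ft^3
LRF = 5.65 BF/ft^3

5.65


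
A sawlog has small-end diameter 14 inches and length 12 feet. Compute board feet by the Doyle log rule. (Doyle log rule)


Doyle: BF = (D - 4)^2 * L / 16
Adjusted diameter = 14 - 4 = 10 in
(D-4)^2 = 10^2 = 100
BF = 100 * 12 / 16 = 75 BF

75


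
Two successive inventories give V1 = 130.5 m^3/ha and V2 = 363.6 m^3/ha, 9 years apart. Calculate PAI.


Formula: PAI = (V_T2 - V_T1) / (T2 - T1)
Volume increment = 363.6 - 130.5 = 233.1 m^3/ha
PAI = 233.1 / 9 = 25.9 m^3/ha/year

25.9


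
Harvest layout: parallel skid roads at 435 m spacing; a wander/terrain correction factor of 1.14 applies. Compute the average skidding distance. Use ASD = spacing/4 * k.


Formula: ASD = (spacing / 4) * correction
Uncorrected distance = spacing / 4 = 435 / 4 = 108.75 m
ASD = 108.75 * 1.14 = 124 m

124


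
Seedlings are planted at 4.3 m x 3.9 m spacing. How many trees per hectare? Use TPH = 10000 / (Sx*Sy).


Formula: TPH = 10000 m^2/ha / (spacing_x * spacing_y)
Area per tree = 4.3 m * 3.9 m = 16.77 m^2
TPH = 10000 / 16.77 = 596 trees/ha

596


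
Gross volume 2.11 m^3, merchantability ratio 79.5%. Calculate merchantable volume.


Formula: MV = V_total * (merchantable_pct / 100)
Merchantable fraction = 79.5% / 100 = 0.795
MV = 2.11 m^3 * 0.795 = 1.677 m^3

1.677


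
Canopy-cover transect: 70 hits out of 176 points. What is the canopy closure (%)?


Formula: Canopy closure = covered points / total points * 100
Closure = 70 / 176 * 100
Closure = 0.3977 * 100 = 39.8%

39.8


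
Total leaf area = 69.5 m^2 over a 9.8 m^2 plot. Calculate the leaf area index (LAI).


Formula: LAI = total leaf area / ground area  (dimensionless)
LAI = 69.5 m^2 / 9.8 m^2
LAI = 7.09

7.09


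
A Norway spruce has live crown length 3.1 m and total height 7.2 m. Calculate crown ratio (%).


Formula: Crown Ratio = (Crown Length / Total Height) * 100
CR = (3.1 m / 7.2 m) * 100
CR = 0.4306 * 100 = 43.1%

43.1


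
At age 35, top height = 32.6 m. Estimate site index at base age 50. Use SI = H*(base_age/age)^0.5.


Formula: SI = H_dom * (base_age / age)^0.5
Age ratio = 50 / 35 = 1.42857
sqrt(age_ratio) = 1.19523
SI = 32.6 * 1.19523 = 39.0 m

39.0


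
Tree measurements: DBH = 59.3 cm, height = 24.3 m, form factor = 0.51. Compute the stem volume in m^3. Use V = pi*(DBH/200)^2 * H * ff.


Formula: V = pi * (DBH/200)^2 * H * ff
Radius = DBH/200 = 59.3/200 = 0.2965 m
Radius^2 = 0.2965^2 = 0.08791225 m^2
V = pi * 0.08791225 * 24.3 * 0.51
V = 3.423 m^3

3.423


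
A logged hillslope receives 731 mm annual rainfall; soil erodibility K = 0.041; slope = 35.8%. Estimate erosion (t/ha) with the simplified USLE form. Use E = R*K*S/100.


Formula: E = R * K * S / 100  (simplified USLE)
R * K = 731 * 0.041 = 29.971
E = 29.971 * 35.8 / 100 = 10.73 t/ha

10.73


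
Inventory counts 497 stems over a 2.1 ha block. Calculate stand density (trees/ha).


Formula: Stand Density = N_trees / Area_ha
Density = 497 trees / 2.1 ha
Density = 237 trees/ha

237


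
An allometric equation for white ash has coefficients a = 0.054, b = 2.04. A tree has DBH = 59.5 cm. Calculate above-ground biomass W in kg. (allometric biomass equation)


Formula: W = a * DBH^b  (allometric power law)
DBH^b = 59.5^2.04 = 4168.8341
W = 0.054 * 4168.8341 = 225.1 kg

225.1


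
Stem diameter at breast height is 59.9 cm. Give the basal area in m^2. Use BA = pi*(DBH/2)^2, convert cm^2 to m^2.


Formula: BA = pi * (DBH/2)^2 / 10000  (cm^2 to m^2)
Radius = DBH/2 = 59.9/2 = 29.95 cm
BA = pi * 29.95^2 / 10000
   = 2818.0165 cm^2 / 10000
   = 0.2818 m^2

0.2818


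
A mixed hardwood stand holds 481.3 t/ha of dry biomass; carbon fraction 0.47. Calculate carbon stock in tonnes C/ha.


Formula: Carbon Stock = Biomass * Carbon Fraction
C = 481.3 t/ha * 0.47
C = 226.2 t C/ha

226.2


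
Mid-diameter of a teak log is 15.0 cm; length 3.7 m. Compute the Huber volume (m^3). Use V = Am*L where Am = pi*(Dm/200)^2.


Huber: V = Am * L,  Am = pi*(Dm/200)^2
Am = pi*(15.0/200)^2 = 0.017671 m^2
V = 0.017671*3.7 = 0.0654 m^3

0.0654


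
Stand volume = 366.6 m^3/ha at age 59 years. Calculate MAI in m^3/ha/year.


Formula: MAI = Total Volume / Stand Age
MAI = 366.6 m^3/ha / 59 years
MAI = 6.21 m^3/ha/year

6.21


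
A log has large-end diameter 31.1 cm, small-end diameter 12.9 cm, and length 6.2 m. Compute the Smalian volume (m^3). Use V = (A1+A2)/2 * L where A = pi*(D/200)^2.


Smalian: V = (A1 + A2)/2 * L,  A = pi*(D/200)^2
A1 = pi*(31.1/200)^2 = 0.075964 m^2
A2 = pi*(12.9/200)^2 = 0.01307 m^2
V = (0.075964+0.01307)/2*6.2 = 0.276 m^3

0.276


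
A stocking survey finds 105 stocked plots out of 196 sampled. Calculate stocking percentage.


Formula: Stocking % = stocked plots / total plots * 100
Stocking = 105 / 196 * 100
Stocking = 0.5357 * 100 = 53.6%

53.6


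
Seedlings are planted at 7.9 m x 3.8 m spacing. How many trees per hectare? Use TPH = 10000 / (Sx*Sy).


Formula: TPH = 10000 m^2/ha / (spacing_x * spacing_y)
Area per tree = 7.9 m * 3.8 m = 30.02 m^2
TPH = 10000 / 30.02 = 333 trees/ha

333


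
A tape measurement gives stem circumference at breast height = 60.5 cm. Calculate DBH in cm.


Formula: DBH = C / pi
DBH = 60.5 / pi
pi = 3.14159...
DBH = 19.3 cm

19.3


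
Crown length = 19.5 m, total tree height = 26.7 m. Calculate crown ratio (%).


Formula: Crown Ratio = (Crown Length / Total Height) * 100
CR = (19.5 m / 26.7 m) * 100
CR = 0.7303 * 100 = 73.0%

73.0


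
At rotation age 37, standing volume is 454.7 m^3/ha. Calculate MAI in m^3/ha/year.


Formula: MAI = Total Volume / Stand Age
MAI = 454.7 m^3/ha / 37 years
MAI = 12.29 m^3/ha/year

12.29


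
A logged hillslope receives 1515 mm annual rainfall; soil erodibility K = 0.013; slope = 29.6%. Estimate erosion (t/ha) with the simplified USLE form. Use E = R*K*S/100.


Formula: E = R * K * S / 100  (simplified USLE)
R * K = 1515 * 0.013 = 19.695
E = 19.695 * 29.6 / 100 = 5.83 t/ha

5.83


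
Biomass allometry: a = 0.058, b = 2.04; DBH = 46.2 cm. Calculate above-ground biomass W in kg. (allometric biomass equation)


Formula: W = a * DBH^b  (allometric power law)
DBH^b = 46.2^2.04 = 2488.1103
W = 0.058 * 2488.1103 = 144.3 kg

144.3


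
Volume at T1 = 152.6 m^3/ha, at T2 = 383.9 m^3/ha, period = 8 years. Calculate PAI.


Formula: PAI = (V_T2 - V_T1) / (T2 - T1)
Volume increment = 383.9 - 152.6 = 231.3 m^3/ha
PAI = 231.3 / 8 = 28.91 m^3/ha/year

28.91


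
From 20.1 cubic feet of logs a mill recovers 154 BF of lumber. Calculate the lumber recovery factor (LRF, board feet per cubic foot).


Formula: LRF = Lumber Output (BF) / Log Input (ft^3)
LRF = 154 BF / 20.1 ft^3
LRF = 7.66 BF/ft^3

7.66


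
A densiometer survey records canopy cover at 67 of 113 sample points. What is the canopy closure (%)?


Formula: Canopy closure = covered points / total points * 100
Closure = 67 / 113 * 100
Closure = 0.5929 * 100 = 59.3%

59.3


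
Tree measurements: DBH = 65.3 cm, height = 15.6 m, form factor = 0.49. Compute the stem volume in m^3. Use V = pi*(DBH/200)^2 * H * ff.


Formula: V = pi * (DBH/200)^2 * H * ff
Radius = DBH/200 = 65.3/200 = 0.3265 m
Radius^2 = 0.3265^2 = 0.10660225 m^2
V = pi * 0.10660225 * 15.6 * 0.49
V = 2.56 m^3

2.56


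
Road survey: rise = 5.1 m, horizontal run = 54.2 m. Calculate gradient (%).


Formula: Gradient = rise / run * 100
Gradient = 5.1 / 54.2 * 100 = 9.4%

9.4


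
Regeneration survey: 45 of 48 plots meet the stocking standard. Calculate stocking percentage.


Formula: Stocking % = stocked plots / total plots * 100
Stocking = 45 / 48 * 100
Stocking = 0.9375 * 100 = 93.8%

93.8


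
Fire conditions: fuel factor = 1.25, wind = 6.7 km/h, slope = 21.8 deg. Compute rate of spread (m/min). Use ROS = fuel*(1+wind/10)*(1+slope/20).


Formula: ROS = fuel * (1 + wind/10) * (1 + slope/20)
Wind factor = 1 + 6.7/10 = 1.67
Slope factor = 1 + 21.8/20 = 2.09
ROS = 1.25 * 1.67 * 2.09 = 4.36 m/min

4.36


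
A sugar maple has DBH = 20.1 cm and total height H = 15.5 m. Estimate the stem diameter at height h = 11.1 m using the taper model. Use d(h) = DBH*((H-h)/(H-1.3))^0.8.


Taper: d(h) = DBH * ((H - h) / (H - 1.3))^0.8
Numerator = H - h = 15.5 - 11.1 = 4.4 m
Denominator = H - 1.3 = 15.5 - 1.3 = 14.2 m
Ratio = 4.4 / 14.2 = 0.30986
d = 20.1 * 0.30986^0.8 = 7.9 cm

7.9


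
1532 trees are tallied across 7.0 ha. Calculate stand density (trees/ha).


Formula: Stand Density = N_trees / Area_ha
Density = 1532 trees / 7.0 ha
Density = 219 trees/ha

219


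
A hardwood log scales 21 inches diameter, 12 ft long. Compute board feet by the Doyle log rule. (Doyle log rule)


Doyle: BF = (D - 4)^2 * L / 16
Adjusted diameter = 21 - 4 = 17 in
(D-4)^2 = 17^2 = 289
BF = 289 * 12 / 16 = 217 BF

217


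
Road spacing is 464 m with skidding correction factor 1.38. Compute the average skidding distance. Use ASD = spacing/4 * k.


Formula: ASD = (spacing / 4) * correction
Uncorrected distance = spacing / 4 = 464 / 4 = 116 m
ASD = 116 * 1.38 = 160 m

160


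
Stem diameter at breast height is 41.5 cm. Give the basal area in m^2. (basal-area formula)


Formula: BA = pi * (DBH/2)^2 / 10000  (cm^2 to m^2)
Radius = DBH/2 = 41.5/2 = 20.75 cm
BA = pi * 20.75^2 / 10000
   = 1352.652 cm^2 / 10000
   = 0.1353 m^2

0.1353


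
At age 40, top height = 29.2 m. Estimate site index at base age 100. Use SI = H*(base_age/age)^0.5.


Formula: SI = H_dom * (base_age / age)^0.5
Age ratio = 100 / 40 = 2.5
sqrt(age_ratio) = 1.58114
SI = 29.2 * 1.58114 = 46.2 m

46.2


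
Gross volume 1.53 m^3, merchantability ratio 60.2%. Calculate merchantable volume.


Formula: MV = V_total * (merchantable_pct / 100)
Merchantable fraction = 60.2% / 100 = 0.602
MV = 1.53 m^3 * 0.602 = 0.921 m^3

0.921


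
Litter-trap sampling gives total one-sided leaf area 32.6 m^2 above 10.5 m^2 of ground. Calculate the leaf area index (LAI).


Formula: LAI = total leaf area / ground area  (dimensionless)
LAI = 32.6 m^2 / 10.5 m^2
LAI = 3.1

3.1


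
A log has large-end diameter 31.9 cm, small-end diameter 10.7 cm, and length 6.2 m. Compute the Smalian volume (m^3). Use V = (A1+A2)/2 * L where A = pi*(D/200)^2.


Smalian: V = (A1 + A2)/2 * L,  A = pi*(D/200)^2
A1 = pi*(31.9/200)^2 = 0.079923 m^2
A2 = pi*(10.7/200)^2 = 0.008992 m^2
V = (0.079923+0.008992)/2*6.2 = 0.2756 m^3

0.2756


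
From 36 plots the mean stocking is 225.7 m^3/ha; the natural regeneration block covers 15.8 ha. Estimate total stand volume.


Formula: Total Volume = Mean Volume per ha * Total Area
Total Volume = 225.7 m^3/ha * 15.8 ha
Total Volume = 3566 m^3

3566


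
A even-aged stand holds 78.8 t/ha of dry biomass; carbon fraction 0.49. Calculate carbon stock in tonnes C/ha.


Formula: Carbon Stock = Biomass * Carbon Fraction
C = 78.8 t/ha * 0.49
C = 38.6 t C/ha

38.6


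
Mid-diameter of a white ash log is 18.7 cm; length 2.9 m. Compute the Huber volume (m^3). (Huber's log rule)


Huber: V = Am * L,  Am = pi*(Dm/200)^2
Am = pi*(18.7/200)^2 = 0.027465 m^2
V = 0.027465*2.9 = 0.0796 m^3

0.0796


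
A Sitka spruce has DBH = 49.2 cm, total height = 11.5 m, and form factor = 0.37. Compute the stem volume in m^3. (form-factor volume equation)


Formula: V = pi * (DBH/200)^2 * H * ff
Radius = DBH/200 = 49.2/200 = 0.246 m
Radius^2 = 0.246^2 = 0.060516 m^2
V = pi * 0.060516 * 11.5 * 0.37
V = 0.809 m^3

0.809


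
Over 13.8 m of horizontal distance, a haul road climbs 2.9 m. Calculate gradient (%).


Formula: Gradient = rise / run * 100
Gradient = 2.9 / 13.8 * 100 = 21.0%

21.0


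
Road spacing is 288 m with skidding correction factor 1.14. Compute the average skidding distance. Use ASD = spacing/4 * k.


Formula: ASD = (spacing / 4) * correction
Uncorrected distance = spacing / 4 = 288 / 4 = 72 m
ASD = 72 * 1.14 = 82 m

82


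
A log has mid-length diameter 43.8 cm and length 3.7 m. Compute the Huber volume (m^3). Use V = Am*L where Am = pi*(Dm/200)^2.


Huber: V = Am * L,  Am = pi*(Dm/200)^2
Am = pi*(43.8/200)^2 = 0.150674 m^2
V = 0.150674*3.7 = 0.5575 m^3

0.5575


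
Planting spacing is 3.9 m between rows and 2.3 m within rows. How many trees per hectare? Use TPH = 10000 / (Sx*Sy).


Formula: TPH = 10000 m^2/ha / (spacing_x * spacing_y)
Area per tree = 3.9 m * 2.3 m = 8.97 m^2
TPH = 10000 / 8.97 = 1115 trees/ha

1115


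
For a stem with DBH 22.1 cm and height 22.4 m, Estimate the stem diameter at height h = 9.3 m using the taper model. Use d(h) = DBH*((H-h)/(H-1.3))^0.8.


Taper: d(h) = DBH * ((H - h) / (H - 1.3))^0.8
Numerator = H - h = 22.4 - 9.3 = 13.1 m
Denominator = H - 1.3 = 22.4 - 1.3 = 21.1 m
Ratio = 13.1 / 21.1 = 0.62085
d = 22.1 * 0.62085^0.8 = 15.1 cm

15.1


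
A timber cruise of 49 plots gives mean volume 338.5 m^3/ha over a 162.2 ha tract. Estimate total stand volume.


Formula: Total Volume = Mean Volume per ha * Total Area
Total Volume = 338.5 m^3/ha * 162.2 ha
Total Volume = 54905 m^3

54905


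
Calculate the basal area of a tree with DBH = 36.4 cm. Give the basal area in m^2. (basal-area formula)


Formula: BA = pi * (DBH/2)^2 / 10000  (cm^2 to m^2)
Radius = DBH/2 = 36.4/2 = 18.2 cm
BA = pi * 18.2^2 / 10000
   = 1040.6212 cm^2 / 10000
   = 0.1041 m^2

0.1041


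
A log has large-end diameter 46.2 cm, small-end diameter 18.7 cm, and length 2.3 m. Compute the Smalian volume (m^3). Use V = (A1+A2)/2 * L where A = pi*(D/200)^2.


Smalian: V = (A1 + A2)/2 * L,  A = pi*(D/200)^2
A1 = pi*(46.2/200)^2 = 0.167639 m^2
A2 = pi*(18.7/200)^2 = 0.027465 m^2
V = (0.167639+0.027465)/2*2.3 = 0.2244 m^3

0.2244


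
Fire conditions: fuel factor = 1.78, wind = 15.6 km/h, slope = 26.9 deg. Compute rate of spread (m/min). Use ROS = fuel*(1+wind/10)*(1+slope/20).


Formula: ROS = fuel * (1 + wind/10) * (1 + slope/20)
Wind factor = 1 + 15.6/10 = 2.56
Slope factor = 1 + 26.9/20 = 2.345
ROS = 1.78 * 2.56 * 2.345 = 10.69 m/min

10.69


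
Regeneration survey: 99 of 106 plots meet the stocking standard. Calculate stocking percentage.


Formula: Stocking % = stocked plots / total plots * 100
Stocking = 99 / 106 * 100
Stocking = 0.934 * 100 = 93.4%

93.4


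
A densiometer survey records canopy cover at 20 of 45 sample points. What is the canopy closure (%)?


Formula: Canopy closure = covered points / total points * 100
Closure = 20 / 45 * 100
Closure = 0.4444 * 100 = 44.4%

44.4


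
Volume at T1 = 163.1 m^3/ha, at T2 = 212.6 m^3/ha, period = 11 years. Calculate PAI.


Formula: PAI = (V_T2 - V_T1) / (T2 - T1)
Volume increment = 212.6 - 163.1 = 49.5 m^3/ha
PAI = 49.5 / 11 = 4.5 m^3/ha/year

4.5


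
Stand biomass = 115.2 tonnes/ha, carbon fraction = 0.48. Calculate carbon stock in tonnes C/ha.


Formula: Carbon Stock = Biomass * Carbon Fraction
C = 115.2 t/ha * 0.48
C = 55.3 t C/ha

55.3


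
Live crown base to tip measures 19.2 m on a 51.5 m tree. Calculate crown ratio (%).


Formula: Crown Ratio = (Crown Length / Total Height) * 100
CR = (19.2 m / 51.5 m) * 100
CR = 0.3728 * 100 = 37.3%

37.3


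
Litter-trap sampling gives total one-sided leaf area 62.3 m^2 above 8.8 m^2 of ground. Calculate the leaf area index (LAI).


Formula: LAI = total leaf area / ground area  (dimensionless)
LAI = 62.3 m^2 / 8.8 m^2
LAI = 7.08

7.08


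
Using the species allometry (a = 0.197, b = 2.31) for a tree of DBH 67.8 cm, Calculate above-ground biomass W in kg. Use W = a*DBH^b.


Formula: W = a * DBH^b  (allometric power law)
DBH^b = 67.8^2.31 = 16987.9351
W = 0.197 * 16987.9351 = 3346.6 kg

3346.6


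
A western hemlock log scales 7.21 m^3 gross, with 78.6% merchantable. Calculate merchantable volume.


Formula: MV = V_total * (merchantable_pct / 100)
Merchantable fraction = 78.6% / 100 = 0.786
MV = 7.21 m^3 * 0.786 = 5.667 m^3

5.667


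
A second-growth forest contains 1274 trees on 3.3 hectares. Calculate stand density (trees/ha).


Formula: Stand Density = N_trees / Area_ha
Density = 1274 trees / 3.3 ha
Density = 386 trees/ha

386


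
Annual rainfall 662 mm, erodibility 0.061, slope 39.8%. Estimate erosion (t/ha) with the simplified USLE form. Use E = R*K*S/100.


Formula: E = R * K * S / 100  (simplified USLE)
R * K = 662 * 0.061 = 40.382
E = 40.382 * 39.8 / 100 = 16.07 t/ha

16.07


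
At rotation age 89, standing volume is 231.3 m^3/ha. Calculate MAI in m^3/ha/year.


Formula: MAI = Total Volume / Stand Age
MAI = 231.3 m^3/ha / 89 years
MAI = 2.6 m^3/ha/year

2.6


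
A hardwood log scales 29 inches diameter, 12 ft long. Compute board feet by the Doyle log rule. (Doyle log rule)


Doyle: BF = (D - 4)^2 * L / 16
Adjusted diameter = 29 - 4 = 25 in
(D-4)^2 = 25^2 = 625
BF = 625 * 12 / 16 = 469 BF

469


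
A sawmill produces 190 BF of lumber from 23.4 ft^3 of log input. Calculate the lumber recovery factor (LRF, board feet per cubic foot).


Formula: LRF = Lumber Output (BF) / Log Input (ft^3)
LRF = 190 BF / 23.4 ft^3
LRF = 8.12 BF/ft^3

8.12


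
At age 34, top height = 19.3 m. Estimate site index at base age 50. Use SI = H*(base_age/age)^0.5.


Formula: SI = H_dom * (base_age / age)^0.5
Age ratio = 50 / 34 = 1.47059
sqrt(age_ratio) = 1.21268
SI = 19.3 * 1.21268 = 23.4 m

23.4


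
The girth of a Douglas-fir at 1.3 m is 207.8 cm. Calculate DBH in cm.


Formula: DBH = C / pi
DBH = 207.8 / pi
pi = 3.14159...
DBH = 66.1 cm

66.1


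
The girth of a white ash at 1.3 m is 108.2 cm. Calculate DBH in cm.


Formula: DBH = C / pi
DBH = 108.2 / pi
pi = 3.14159...
DBH = 34.4 cm

34.4


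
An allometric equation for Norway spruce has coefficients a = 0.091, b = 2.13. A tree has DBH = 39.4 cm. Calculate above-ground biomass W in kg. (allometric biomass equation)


Formula: W = a * DBH^b  (allometric power law)
DBH^b = 39.4^2.13 = 2502.6894
W = 0.091 * 2502.6894 = 227.7 kg

227.7


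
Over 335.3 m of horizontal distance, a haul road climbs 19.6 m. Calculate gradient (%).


Formula: Gradient = rise / run * 100
Gradient = 19.6 / 335.3 * 100 = 5.8%

5.8


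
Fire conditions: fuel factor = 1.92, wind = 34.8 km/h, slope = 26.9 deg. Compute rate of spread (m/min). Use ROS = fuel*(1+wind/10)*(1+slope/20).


Formula: ROS = fuel * (1 + wind/10) * (1 + slope/20)
Wind factor = 1 + 34.8/10 = 4.48
Slope factor = 1 + 26.9/20 = 2.345
ROS = 1.92 * 4.48 * 2.345 = 20.17 m/min

20.17


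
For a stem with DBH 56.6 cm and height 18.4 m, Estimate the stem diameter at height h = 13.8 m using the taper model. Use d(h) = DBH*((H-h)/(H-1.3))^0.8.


Taper: d(h) = DBH * ((H - h) / (H - 1.3))^0.8
Numerator = H - h = 18.4 - 13.8 = 4.6 m
Denominator = H - 1.3 = 18.4 - 1.3 = 17.1 m
Ratio = 4.6 / 17.1 = 0.26901
d = 56.6 * 0.26901^0.8 = 19.8 cm

19.8


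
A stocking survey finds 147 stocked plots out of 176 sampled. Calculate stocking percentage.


Formula: Stocking % = stocked plots / total plots * 100
Stocking = 147 / 176 * 100
Stocking = 0.8352 * 100 = 83.5%

83.5


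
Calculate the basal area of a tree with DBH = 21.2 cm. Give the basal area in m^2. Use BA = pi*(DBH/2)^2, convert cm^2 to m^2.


Formula: BA = pi * (DBH/2)^2 / 10000  (cm^2 to m^2)
Radius = DBH/2 = 21.2/2 = 10.6 cm
BA = pi * 10.6^2 / 10000
   = 352.9894 cm^2 / 10000
   = 0.0353 m^2

0.0353


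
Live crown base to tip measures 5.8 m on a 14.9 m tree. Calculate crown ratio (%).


Formula: Crown Ratio = (Crown Length / Total Height) * 100
CR = (5.8 m / 14.9 m) * 100
CR = 0.3893 * 100 = 38.9%

38.9


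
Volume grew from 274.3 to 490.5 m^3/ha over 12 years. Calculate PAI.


Formula: PAI = (V_T2 - V_T1) / (T2 - T1)
Volume increment = 490.5 - 274.3 = 216.2 m^3/ha
PAI = 216.2 / 12 = 18.02 m^3/ha/year

18.02


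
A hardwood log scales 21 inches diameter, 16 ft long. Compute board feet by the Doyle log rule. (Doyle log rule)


Doyle: BF = (D - 4)^2 * L / 16
Adjusted diameter = 21 - 4 = 17 in
(D-4)^2 = 17^2 = 289
BF = 289 * 16 / 16 = 289 BF

289


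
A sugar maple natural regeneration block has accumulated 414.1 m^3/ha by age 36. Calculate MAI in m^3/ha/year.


Formula: MAI = Total Volume / Stand Age
MAI = 414.1 m^3/ha / 36 years
MAI = 11.5 m^3/ha/year

11.5


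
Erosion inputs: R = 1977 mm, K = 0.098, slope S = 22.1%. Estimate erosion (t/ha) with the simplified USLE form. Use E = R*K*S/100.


Formula: E = R * K * S / 100  (simplified USLE)
R * K = 1977 * 0.098 = 193.746
E = 193.746 * 22.1 / 100 = 42.82 t/ha

42.82


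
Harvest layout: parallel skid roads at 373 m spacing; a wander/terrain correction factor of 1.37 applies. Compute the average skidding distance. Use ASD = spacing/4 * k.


Formula: ASD = (spacing / 4) * correction
Uncorrected distance = spacing / 4 = 373 / 4 = 93.25 m
ASD = 93.25 * 1.37 = 128 m

128


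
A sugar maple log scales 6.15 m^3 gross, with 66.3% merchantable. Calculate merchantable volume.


Formula: MV = V_total * (merchantable_pct / 100)
Merchantable fraction = 66.3% / 100 = 0.663
MV = 6.15 m^3 * 0.663 = 4.077 m^3

4.077


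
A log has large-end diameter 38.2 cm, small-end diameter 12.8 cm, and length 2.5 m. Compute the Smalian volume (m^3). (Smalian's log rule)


Smalian: V = (A1 + A2)/2 * L,  A = pi*(D/200)^2
A1 = pi*(38.2/200)^2 = 0.114608 m^2
A2 = pi*(12.8/200)^2 = 0.012868 m^2
V = (0.114608+0.012868)/2*2.5 = 0.1593 m^3

0.1593


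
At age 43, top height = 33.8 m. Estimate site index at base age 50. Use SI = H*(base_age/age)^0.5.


Formula: SI = H_dom * (base_age / age)^0.5
Age ratio = 50 / 43 = 1.16279
sqrt(age_ratio) = 1.07833
SI = 33.8 * 1.07833 = 36.4 m

36.4


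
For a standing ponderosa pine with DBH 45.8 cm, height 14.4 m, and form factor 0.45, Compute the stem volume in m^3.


Formula: V = pi * (DBH/200)^2 * H * ff
Radius = DBH/200 = 45.8/200 = 0.229 m
Radius^2 = 0.229^2 = 0.052441 m^2
V = pi * 0.052441 * 14.4 * 0.45
V = 1.068 m^3

1.068


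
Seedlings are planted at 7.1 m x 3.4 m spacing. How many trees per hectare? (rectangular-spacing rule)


Formula: TPH = 10000 m^2/ha / (spacing_x * spacing_y)
Area per tree = 7.1 m * 3.4 m = 24.14 m^2
TPH = 10000 / 24.14 = 414 trees/ha

414


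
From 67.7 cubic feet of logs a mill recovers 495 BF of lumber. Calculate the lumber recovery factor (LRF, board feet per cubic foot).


Formula: LRF = Lumber Output (BF) / Log Input (ft^3)
LRF = 495 BF / 67.7 ft^3
LRF = 7.31 BF/ft^3

7.31


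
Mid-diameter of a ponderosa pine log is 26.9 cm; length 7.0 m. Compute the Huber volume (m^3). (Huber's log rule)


Huber: V = Am * L,  Am = pi*(Dm/200)^2
Am = pi*(26.9/200)^2 = 0.056832 m^2
V = 0.056832*7.0 = 0.3978 m^3

0.3978


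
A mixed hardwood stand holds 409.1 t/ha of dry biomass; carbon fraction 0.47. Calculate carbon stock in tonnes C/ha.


Formula: Carbon Stock = Biomass * Carbon Fraction
C = 409.1 t/ha * 0.47
C = 192.3 t C/ha

192.3


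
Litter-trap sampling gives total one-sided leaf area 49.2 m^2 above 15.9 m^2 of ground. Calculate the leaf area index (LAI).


Formula: LAI = total leaf area / ground area  (dimensionless)
LAI = 49.2 m^2 / 15.9 m^2
LAI = 3.09

3.09


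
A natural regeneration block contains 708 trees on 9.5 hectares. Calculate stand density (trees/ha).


Formula: Stand Density = N_trees / Area_ha
Density = 708 trees / 9.5 ha
Density = 75 trees/ha

75


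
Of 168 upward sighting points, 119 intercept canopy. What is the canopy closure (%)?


Formula: Canopy closure = covered points / total points * 100
Closure = 119 / 168 * 100
Closure = 0.7083 * 100 = 70.8%

70.8


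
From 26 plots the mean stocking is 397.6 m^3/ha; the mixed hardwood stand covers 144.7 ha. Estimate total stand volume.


Formula: Total Volume = Mean Volume per ha * Total Area
Total Volume = 397.6 m^3/ha * 144.7 ha
Total Volume = 57533 m^3

57533


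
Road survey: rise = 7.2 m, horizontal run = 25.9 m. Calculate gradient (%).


Formula: Gradient = rise / run * 100
Gradient = 7.2 / 25.9 * 100 = 27.8%

27.8


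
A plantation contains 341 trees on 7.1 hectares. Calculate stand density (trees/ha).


Formula: Stand Density = N_trees / Area_ha
Density = 341 trees / 7.1 ha
Density = 48 trees/ha

48


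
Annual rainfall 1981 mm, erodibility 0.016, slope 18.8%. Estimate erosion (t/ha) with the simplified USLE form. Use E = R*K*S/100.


Formula: E = R * K * S / 100  (simplified USLE)
R * K = 1981 * 0.016 = 31.696
E = 31.696 * 18.8 / 100 = 5.96 t/ha

5.96


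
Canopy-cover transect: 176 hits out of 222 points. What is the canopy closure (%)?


Formula: Canopy closure = covered points / total points * 100
Closure = 176 / 222 * 100
Closure = 0.7928 * 100 = 79.3%

79.3


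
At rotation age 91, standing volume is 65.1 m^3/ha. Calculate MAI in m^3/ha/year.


Formula: MAI = Total Volume / Stand Age
MAI = 65.1 m^3/ha / 91 years
MAI = 0.72 m^3/ha/year

0.72


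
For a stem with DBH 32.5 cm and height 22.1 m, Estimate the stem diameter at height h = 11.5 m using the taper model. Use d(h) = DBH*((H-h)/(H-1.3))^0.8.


Taper: d(h) = DBH * ((H - h) / (H - 1.3))^0.8
Numerator = H - h = 22.1 - 11.5 = 10.6 m
Denominator = H - 1.3 = 22.1 - 1.3 = 20.8 m
Ratio = 10.6 / 20.8 = 0.50962
d = 32.5 * 0.50962^0.8 = 19.0 cm

19.0


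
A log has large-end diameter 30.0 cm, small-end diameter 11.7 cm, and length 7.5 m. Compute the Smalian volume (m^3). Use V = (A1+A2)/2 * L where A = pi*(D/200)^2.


Smalian: V = (A1 + A2)/2 * L,  A = pi*(D/200)^2
A1 = pi*(30.0/200)^2 = 0.070686 m^2
A2 = pi*(11.7/200)^2 = 0.010751 m^2
V = (0.070686+0.010751)/2*7.5 = 0.3054 m^3

0.3054


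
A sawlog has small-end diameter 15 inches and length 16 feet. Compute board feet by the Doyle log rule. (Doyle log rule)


Doyle: BF = (D - 4)^2 * L / 16
Adjusted diameter = 15 - 4 = 11 in
(D-4)^2 = 11^2 = 121
BF = 121 * 16 / 16 = 121 BF

121


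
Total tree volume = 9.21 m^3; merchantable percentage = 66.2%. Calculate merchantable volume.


Formula: MV = V_total * (merchantable_pct / 100)
Merchantable fraction = 66.2% / 100 = 0.662
MV = 9.21 m^3 * 0.662 = 6.097 m^3

6.097


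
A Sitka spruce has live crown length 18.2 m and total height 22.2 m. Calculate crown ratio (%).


Formula: Crown Ratio = (Crown Length / Total Height) * 100
CR = (18.2 m / 22.2 m) * 100
CR = 0.8198 * 100 = 82.0%

82.0


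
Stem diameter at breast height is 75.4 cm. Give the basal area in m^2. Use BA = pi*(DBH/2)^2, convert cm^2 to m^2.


Formula: BA = pi * (DBH/2)^2 / 10000  (cm^2 to m^2)
Radius = DBH/2 = 75.4/2 = 37.7 cm
BA = pi * 37.7^2 / 10000
   = 4465.1142 cm^2 / 10000
   = 0.4465 m^2

0.4465


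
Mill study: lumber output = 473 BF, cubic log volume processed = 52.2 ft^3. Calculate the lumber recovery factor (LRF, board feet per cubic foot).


Formula: LRF = Lumber Output (BF) / Log Input (ft^3)
LRF = 473 BF / 52.2 ft^3
LRF = 9.06 BF/ft^3

9.06


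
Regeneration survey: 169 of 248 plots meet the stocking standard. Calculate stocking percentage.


Formula: Stocking % = stocked plots / total plots * 100
Stocking = 169 / 248 * 100
Stocking = 0.6815 * 100 = 68.1%

68.1


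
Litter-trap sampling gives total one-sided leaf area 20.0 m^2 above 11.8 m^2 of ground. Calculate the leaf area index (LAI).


Formula: LAI = total leaf area / ground area  (dimensionless)
LAI = 20.0 m^2 / 11.8 m^2
LAI = 1.69

1.69


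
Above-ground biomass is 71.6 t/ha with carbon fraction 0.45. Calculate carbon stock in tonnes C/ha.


Formula: Carbon Stock = Biomass * Carbon Fraction
C = 71.6 t/ha * 0.45
C = 32.2 t C/ha

32.2


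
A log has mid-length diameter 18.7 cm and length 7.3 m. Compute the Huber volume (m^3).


Huber: V = Am * L,  Am = pi*(Dm/200)^2
Am = pi*(18.7/200)^2 = 0.027465 m^2
V = 0.027465*7.3 = 0.2005 m^3

0.2005


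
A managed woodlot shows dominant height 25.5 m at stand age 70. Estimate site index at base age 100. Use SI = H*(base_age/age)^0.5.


Formula: SI = H_dom * (base_age / age)^0.5
Age ratio = 100 / 70 = 1.42857
sqrt(age_ratio) = 1.19523
SI = 25.5 * 1.19523 = 30.5 m

30.5


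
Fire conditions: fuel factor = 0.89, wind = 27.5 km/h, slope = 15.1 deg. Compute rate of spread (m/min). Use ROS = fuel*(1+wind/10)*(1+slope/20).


Formula: ROS = fuel * (1 + wind/10) * (1 + slope/20)
Wind factor = 1 + 27.5/10 = 3.75
Slope factor = 1 + 15.1/20 = 1.755
ROS = 0.89 * 3.75 * 1.755 = 5.86 m/min

5.86


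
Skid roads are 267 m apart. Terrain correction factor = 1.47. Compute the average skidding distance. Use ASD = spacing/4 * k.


Formula: ASD = (spacing / 4) * correction
Uncorrected distance = spacing / 4 = 267 / 4 = 66.75 m
ASD = 66.75 * 1.47 = 98 m

98


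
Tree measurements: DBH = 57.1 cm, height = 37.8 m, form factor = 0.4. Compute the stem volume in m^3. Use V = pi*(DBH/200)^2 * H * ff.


Formula: V = pi * (DBH/200)^2 * H * ff
Radius = DBH/200 = 57.1/200 = 0.2855 m
Radius^2 = 0.2855^2 = 0.08151025 m^2
V = pi * 0.08151025 * 37.8 * 0.4
V = 3.872 m^3

3.872


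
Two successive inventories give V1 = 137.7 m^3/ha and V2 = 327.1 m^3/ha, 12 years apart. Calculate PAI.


Formula: PAI = (V_T2 - V_T1) / (T2 - T1)
Volume increment = 327.1 - 137.7 = 189.4 m^3/ha
PAI = 189.4 / 12 = 15.78 m^3/ha/year

15.78


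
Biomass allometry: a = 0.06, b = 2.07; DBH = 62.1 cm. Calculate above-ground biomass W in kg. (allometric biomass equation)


Formula: W = a * DBH^b  (allometric power law)
DBH^b = 62.1^2.07 = 5148.724
W = 0.06 * 5148.724 = 308.9 kg

308.9


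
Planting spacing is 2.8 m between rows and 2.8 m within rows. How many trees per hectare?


Formula: TPH = 10000 m^2/ha / (spacing_x * spacing_y)
Area per tree = 2.8 m * 2.8 m = 7.84 m^2
TPH = 10000 / 7.84 = 1276 trees/ha

1276


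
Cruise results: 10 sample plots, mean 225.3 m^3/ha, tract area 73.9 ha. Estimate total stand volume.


Formula: Total Volume = Mean Volume per ha * Total Area
Total Volume = 225.3 m^3/ha * 73.9 ha
Total Volume = 16650 m^3

16650


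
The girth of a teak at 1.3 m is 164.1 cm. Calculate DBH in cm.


Formula: DBH = C / pi
DBH = 164.1 / pi
pi = 3.14159...
DBH = 52.2 cm

52.2


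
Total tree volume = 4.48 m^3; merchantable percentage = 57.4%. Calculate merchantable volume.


Formula: MV = V_total * (merchantable_pct / 100)
Merchantable fraction = 57.4% / 100 = 0.574
MV = 4.48 m^3 * 0.574 = 2.572 m^3

2.572


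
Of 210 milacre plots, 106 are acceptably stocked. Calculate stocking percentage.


Formula: Stocking % = stocked plots / total plots * 100
Stocking = 106 / 210 * 100
Stocking = 0.5048 * 100 = 50.5%

50.5


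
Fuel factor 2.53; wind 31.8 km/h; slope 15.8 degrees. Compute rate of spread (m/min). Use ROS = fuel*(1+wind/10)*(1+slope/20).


Formula: ROS = fuel * (1 + wind/10) * (1 + slope/20)
Wind factor = 1 + 31.8/10 = 4.18
Slope factor = 1 + 15.8/20 = 1.79
ROS = 2.53 * 4.18 * 1.79 = 18.93 m/min

18.93


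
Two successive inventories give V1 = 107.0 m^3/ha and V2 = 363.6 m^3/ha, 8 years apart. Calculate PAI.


Formula: PAI = (V_T2 - V_T1) / (T2 - T1)
Volume increment = 363.6 - 107.0 = 256.6 m^3/ha
PAI = 256.6 / 8 = 32.08 m^3/ha/year

32.08


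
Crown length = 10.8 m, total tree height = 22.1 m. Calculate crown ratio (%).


Formula: Crown Ratio = (Crown Length / Total Height) * 100
CR = (10.8 m / 22.1 m) * 100
CR = 0.4887 * 100 = 48.9%

48.9


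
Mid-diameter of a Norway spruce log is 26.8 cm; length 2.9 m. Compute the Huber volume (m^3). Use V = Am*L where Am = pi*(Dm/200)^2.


Huber: V = Am * L,  Am = pi*(Dm/200)^2
Am = pi*(26.8/200)^2 = 0.05641 m^2
V = 0.05641*2.9 = 0.1636 m^3

0.1636


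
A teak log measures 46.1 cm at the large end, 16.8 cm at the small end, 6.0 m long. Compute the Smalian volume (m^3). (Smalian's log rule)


Smalian: V = (A1 + A2)/2 * L,  A = pi*(D/200)^2
A1 = pi*(46.1/200)^2 = 0.166914 m^2
A2 = pi*(16.8/200)^2 = 0.022167 m^2
V = (0.166914+0.022167)/2*6.0 = 0.5672 m^3

0.5672


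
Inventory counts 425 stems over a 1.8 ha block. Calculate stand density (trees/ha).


Formula: Stand Density = N_trees / Area_ha
Density = 425 trees / 1.8 ha
Density = 236 trees/ha

236


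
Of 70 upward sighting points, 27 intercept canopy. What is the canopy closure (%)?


Formula: Canopy closure = covered points / total points * 100
Closure = 27 / 70 * 100
Closure = 0.3857 * 100 = 38.6%

38.6
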